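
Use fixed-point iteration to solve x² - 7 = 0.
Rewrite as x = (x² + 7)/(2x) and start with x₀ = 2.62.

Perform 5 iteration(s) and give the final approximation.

Equation: x² - 7 = 0
Fixed-point form: x = (x² + 7)/(2x)
x₀ = 2.62

x_1 = g(2.620000) = 2.645878
x_2 = g(2.645878) = 2.645751
x_3 = g(2.645751) = 2.645751
x_4 = g(2.645751) = 2.645751
x_5 = g(2.645751) = 2.645751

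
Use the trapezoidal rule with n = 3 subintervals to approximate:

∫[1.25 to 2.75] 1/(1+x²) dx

f(x) = 1/(1+x²)
a = 1.25, b = 2.75, n = 3
h = (b - a)/n = 0.500000

Trapezoidal rule: (h/2)[f(x₀) + 2f(x₁) + 2f(x₂) + ... + f(xₙ)]

x_0 = 1.2500, f(x_0) = 0.390244, coefficient = 1
x_1 = 1.7500, f(x_1) = 0.246154, coefficient = 2
x_2 = 2.2500, f(x_2) = 0.164948, coefficient = 2
x_3 = 2.7500, f(x_3) = 0.116788, coefficient = 1

I ≈ (0.500000/2) × 1.329237 = 0.332309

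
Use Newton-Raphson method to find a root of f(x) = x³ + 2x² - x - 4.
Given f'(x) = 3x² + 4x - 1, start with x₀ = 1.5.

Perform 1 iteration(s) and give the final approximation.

f(x) = x³ + 2x² - x - 4
f'(x) = 3x² + 4x - 1
x₀ = 1.5

Newton-Raphson formula: x_{n+1} = x_n - f(x_n)/f'(x_n)

Iteration 1:
  f(1.500000) = 2.375000
  f'(1.500000) = 11.750000
  x_1 = 1.500000 - 2.375000/11.750000 = 1.297872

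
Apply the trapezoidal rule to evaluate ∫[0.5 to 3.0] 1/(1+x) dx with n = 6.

f(x) = 1/(1+x)
a = 0.5, b = 3.0, n = 6
h = (b - a)/n = 0.416667

Trapezoidal rule: (h/2)[f(x₀) + 2f(x₁) + 2f(x₂) + ... + f(xₙ)]

x_0 = 0.5000, f(x_0) = 0.666667, coefficient = 1
x_1 = 0.9167, f(x_1) = 0.521739, coefficient = 2
x_2 = 1.3333, f(x_2) = 0.428571, coefficient = 2
x_3 = 1.7500, f(x_3) = 0.363636, coefficient = 2
x_4 = 2.1667, f(x_4) = 0.315789, coefficient = 2
x_5 = 2.5833, f(x_5) = 0.279070, coefficient = 2
x_6 = 3.0000, f(x_6) = 0.250000, coefficient = 1

I ≈ (0.416667/2) × 4.734279 = 0.986308
Exact value: 0.980829
Error: 0.005479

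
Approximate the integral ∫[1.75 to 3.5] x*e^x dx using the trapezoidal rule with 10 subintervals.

f(x) = x*e^x
a = 1.75, b = 3.5, n = 10
h = (b - a)/n = 0.175000

Trapezoidal rule: (h/2)[f(x₀) + 2f(x₁) + 2f(x₂) + ... + f(xₙ)]

x_0 = 1.7500, f(x_0) = 10.070555, coefficient = 1
x_1 = 1.9250, f(x_1) = 13.196161, coefficient = 2
x_2 = 2.1000, f(x_2) = 17.148957, coefficient = 2
x_3 = 2.2750, f(x_3) = 22.131016, coefficient = 2
x_4 = 2.4500, f(x_4) = 28.391449, coefficient = 2
x_5 = 2.6250, f(x_5) = 36.237007, coefficient = 2
x_6 = 2.8000, f(x_6) = 46.045011, coefficient = 2
x_7 = 2.9750, f(x_7) = 58.279129, coefficient = 2
x_8 = 3.1500, f(x_8) = 73.508603, coefficient = 2
x_9 = 3.3250, f(x_9) = 92.431670, coefficient = 2
x_10 = 3.5000, f(x_10) = 115.904082, coefficient = 1

I ≈ (0.175000/2) × 900.712646 = 78.812356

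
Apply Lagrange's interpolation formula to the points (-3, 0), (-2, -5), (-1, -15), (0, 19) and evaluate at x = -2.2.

Lagrange interpolation formula:
P(x) = Σ yᵢ × Lᵢ(x)
where Lᵢ(x) = Π_{j≠i} (x - xⱼ)/(xᵢ - xⱼ)

L_0(-2.2) = (-2.2 - (-2))/(-3 - (-2)) × (-2.2 - (-1))/(-3 - (-1)) × (-2.2 - 0)/(-3 - 0) = 0.088000
L_1(-2.2) = (-2.2 - (-3))/(-2 - (-3)) × (-2.2 - (-1))/(-2 - (-1)) × (-2.2 - 0)/(-2 - 0) = 1.056000
L_2(-2.2) = (-2.2 - (-3))/(-1 - (-3)) × (-2.2 - (-2))/(-1 - (-2)) × (-2.2 - 0)/(-1 - 0) = -0.176000
L_3(-2.2) = (-2.2 - (-3))/(0 - (-3)) × (-2.2 - (-2))/(0 - (-2)) × (-2.2 - (-1))/(0 - (-1)) = 0.032000

P(-2.2) = 0×L_0(-2.2) + (-5)×L_1(-2.2) + (-15)×L_2(-2.2) + 19×L_3(-2.2)
P(-2.2) = -2.032000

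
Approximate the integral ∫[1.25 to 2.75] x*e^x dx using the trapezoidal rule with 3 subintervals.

f(x) = x*e^x
a = 1.25, b = 2.75, n = 3
h = (b - a)/n = 0.500000

Trapezoidal rule: (h/2)[f(x₀) + 2f(x₁) + 2f(x₂) + ... + f(xₙ)]

x_0 = 1.2500, f(x_0) = 4.362929, coefficient = 1
x_1 = 1.7500, f(x_1) = 10.070555, coefficient = 2
x_2 = 2.2500, f(x_2) = 21.347406, coefficient = 2
x_3 = 2.7500, f(x_3) = 43.017238, coefficient = 1

I ≈ (0.500000/2) × 110.216087 = 27.554022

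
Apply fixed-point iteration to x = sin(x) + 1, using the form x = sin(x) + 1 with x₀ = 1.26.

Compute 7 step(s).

Equation: x = sin(x) + 1
Fixed-point form: x = sin(x) + 1
x₀ = 1.26

x_1 = g(1.260000) = 1.952090
x_2 = g(1.952090) = 1.928184
x_3 = g(1.928184) = 1.936814
x_4 = g(1.936814) = 1.933760
x_5 = g(1.933760) = 1.934849
x_6 = g(1.934849) = 1.934462
x_7 = g(1.934462) = 1.934599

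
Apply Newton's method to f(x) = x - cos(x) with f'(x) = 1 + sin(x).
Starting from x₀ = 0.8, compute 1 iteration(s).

f(x) = x - cos(x)
f'(x) = 1 + sin(x)
x₀ = 0.8

Newton-Raphson formula: x_{n+1} = x_n - f(x_n)/f'(x_n)

Iteration 1:
  f(0.800000) = 0.103293
  f'(0.800000) = 1.717356
  x_1 = 0.800000 - 0.103293/1.717356 = 0.739853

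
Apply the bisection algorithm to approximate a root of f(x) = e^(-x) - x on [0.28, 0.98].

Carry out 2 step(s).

f(x) = e^(-x) - x
Initial interval: [0.28, 0.98]

Iteration 1:
  c_1 = (0.280000 + 0.980000)/2 = 0.630000
  f(c_1) = f(0.630000) = -0.097408
  f(a) × f(c) < 0, new interval: [0.280000, 0.630000]
Iteration 2:
  c_2 = (0.280000 + 0.630000)/2 = 0.455000
  f(c_2) = f(0.455000) = 0.179448
  f(a) × f(c) ≥ 0, new interval: [0.455000, 0.630000]

After 2 iteration(s), the approximation is c_2 = 0.455000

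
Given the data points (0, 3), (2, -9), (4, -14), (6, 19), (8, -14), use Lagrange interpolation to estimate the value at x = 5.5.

Lagrange interpolation formula:
P(x) = Σ yᵢ × Lᵢ(x)
where Lᵢ(x) = Π_{j≠i} (x - xⱼ)/(xᵢ - xⱼ)

L_0(5.5) = (5.5 - 2)/(0 - 2) × (5.5 - 4)/(0 - 4) × (5.5 - 6)/(0 - 6) × (5.5 - 8)/(0 - 8) = 0.017090
L_1(5.5) = (5.5 - 0)/(2 - 0) × (5.5 - 4)/(2 - 4) × (5.5 - 6)/(2 - 6) × (5.5 - 8)/(2 - 8) = -0.107422
L_2(5.5) = (5.5 - 0)/(4 - 0) × (5.5 - 2)/(4 - 2) × (5.5 - 6)/(4 - 6) × (5.5 - 8)/(4 - 8) = 0.375977
L_3(5.5) = (5.5 - 0)/(6 - 0) × (5.5 - 2)/(6 - 2) × (5.5 - 4)/(6 - 4) × (5.5 - 8)/(6 - 8) = 0.751953
L_4(5.5) = (5.5 - 0)/(8 - 0) × (5.5 - 2)/(8 - 2) × (5.5 - 4)/(8 - 4) × (5.5 - 6)/(8 - 6) = -0.037598

P(5.5) = 3×L_0(5.5) + (-9)×L_1(5.5) + (-14)×L_2(5.5) + 19×L_3(5.5) + (-14)×L_4(5.5)
P(5.5) = 10.567871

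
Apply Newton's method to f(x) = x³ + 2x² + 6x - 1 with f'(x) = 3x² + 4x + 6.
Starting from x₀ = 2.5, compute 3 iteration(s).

f(x) = x³ + 2x² + 6x - 1
f'(x) = 3x² + 4x + 6
x₀ = 2.5

Newton-Raphson formula: x_{n+1} = x_n - f(x_n)/f'(x_n)

Iteration 1:
  f(2.500000) = 42.125000
  f'(2.500000) = 34.750000
  x_1 = 2.500000 - 42.125000/34.750000 = 1.287770
Iteration 2:
  f(1.287770) = 12.178895
  f'(1.287770) = 16.126132
  x_2 = 1.287770 - 12.178895/16.126132 = 0.532542
Iteration 3:
  f(0.532542) = 2.913488
  f'(0.532542) = 8.980975
  x_3 = 0.532542 - 2.913488/8.980975 = 0.208136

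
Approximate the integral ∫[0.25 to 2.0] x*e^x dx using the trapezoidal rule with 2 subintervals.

f(x) = x*e^x
a = 0.25, b = 2.0, n = 2
h = (b - a)/n = 0.875000

Trapezoidal rule: (h/2)[f(x₀) + 2f(x₁) + 2f(x₂) + ... + f(xₙ)]

x_0 = 0.2500, f(x_0) = 0.321006, coefficient = 1
x_1 = 1.1250, f(x_1) = 3.465244, coefficient = 2
x_2 = 2.0000, f(x_2) = 14.778112, coefficient = 1

I ≈ (0.875000/2) × 22.029606 = 9.637953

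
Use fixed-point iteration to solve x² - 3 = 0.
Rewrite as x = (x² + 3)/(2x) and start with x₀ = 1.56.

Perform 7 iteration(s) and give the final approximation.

Equation: x² - 3 = 0
Fixed-point form: x = (x² + 3)/(2x)
x₀ = 1.56

x_1 = g(1.560000) = 1.741538
x_2 = g(1.741538) = 1.732077
x_3 = g(1.732077) = 1.732051
x_4 = g(1.732051) = 1.732051
x_5 = g(1.732051) = 1.732051
x_6 = g(1.732051) = 1.732051
x_7 = g(1.732051) = 1.732051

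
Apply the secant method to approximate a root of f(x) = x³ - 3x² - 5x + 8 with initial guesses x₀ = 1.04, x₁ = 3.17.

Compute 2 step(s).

f(x) = x³ - 3x² - 5x + 8
x₀ = 1.04, x₁ = 3.17

Secant formula: x_{n+1} = x_n - f(x_n)(x_n - x_{n-1})/(f(x_n) - f(x_{n-1}))

Iteration 1:
  f(1.040000) = 0.680064
  f(3.170000) = -6.141687
  x_2 = 3.170000 - (-6.141687)×(3.170000 - 1.040000)/(-6.141687 - 0.680064)
       = 1.252341
Iteration 2:
  f(3.170000) = -6.141687
  f(1.252341) = -1.002659
  x_3 = 1.252341 - (-1.002659)×(1.252341 - 3.170000)/(-1.002659 - (-6.141687))
       = 0.878193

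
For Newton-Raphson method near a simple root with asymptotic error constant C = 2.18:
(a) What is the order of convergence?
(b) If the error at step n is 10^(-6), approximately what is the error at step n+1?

(a) Newton-Raphson has quadratic (order 2) convergence near simple roots.
    This means |e_{n+1}| ≈ C|e_n|².

(b) With |e_n| = 10^(-6) and C = 2.18:
    |e_{n+1}| ≈ 2.18 × (10^(-6))² = 2.18 × 10^(-12)

(a) 2 (quadratic); (b) |e_{n+1}| ≈ 2.180e-12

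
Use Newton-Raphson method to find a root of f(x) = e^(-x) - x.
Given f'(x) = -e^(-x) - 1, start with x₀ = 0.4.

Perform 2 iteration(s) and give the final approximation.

f(x) = e^(-x) - x
f'(x) = -e^(-x) - 1
x₀ = 0.4

Newton-Raphson formula: x_{n+1} = x_n - f(x_n)/f'(x_n)

Iteration 1:
  f(0.400000) = 0.270320
  f'(0.400000) = -1.670320
  x_1 = 0.400000 - 0.270320/(-1.670320) = 0.561837
Iteration 2:
  f(0.561837) = 0.008323
  f'(0.561837) = -1.570161
  x_2 = 0.561837 - 0.008323/(-1.570161) = 0.567138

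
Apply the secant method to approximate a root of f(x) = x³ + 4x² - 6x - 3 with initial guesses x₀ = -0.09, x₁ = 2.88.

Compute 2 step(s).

f(x) = x³ + 4x² - 6x - 3
x₀ = -0.09, x₁ = 2.88

Secant formula: x_{n+1} = x_n - f(x_n)(x_n - x_{n-1})/(f(x_n) - f(x_{n-1}))

Iteration 1:
  f(-0.090000) = -2.428329
  f(2.880000) = 36.785472
  x_2 = 2.880000 - 36.785472×(2.880000 - (-0.090000))/(36.785472 - (-2.428329))
       = 0.093918
Iteration 2:
  f(2.880000) = 36.785472
  f(0.093918) = -3.527399
  x_3 = 0.093918 - (-3.527399)×(0.093918 - 2.880000)/(-3.527399 - 36.785472)
       = 0.337702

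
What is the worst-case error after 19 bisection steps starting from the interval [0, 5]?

Bisection error bound: |error| ≤ (b-a)/2^n
|error| ≤ (5 - 0)/2^19 = 5/2^19
|error| ≤ 0.0000095367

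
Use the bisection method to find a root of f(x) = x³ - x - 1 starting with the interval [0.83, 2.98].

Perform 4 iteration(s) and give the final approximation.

f(x) = x³ - x - 1
Initial interval: [0.83, 2.98]

Iteration 1:
  c_1 = (0.830000 + 2.980000)/2 = 1.905000
  f(c_1) = f(1.905000) = 4.008293
  f(a) × f(c) < 0, new interval: [0.830000, 1.905000]
Iteration 2:
  c_2 = (0.830000 + 1.905000)/2 = 1.367500
  f(c_2) = f(1.367500) = 0.189802
  f(a) × f(c) < 0, new interval: [0.830000, 1.367500]
Iteration 3:
  c_3 = (0.830000 + 1.367500)/2 = 1.098750
  f(c_3) = f(1.098750) = -0.772282
  f(a) × f(c) ≥ 0, new interval: [1.098750, 1.367500]
Iteration 4:
  c_4 = (1.098750 + 1.367500)/2 = 1.233125
  f(c_4) = f(1.233125) = -0.358038
  f(a) × f(c) ≥ 0, new interval: [1.233125, 1.367500]

After 4 iteration(s), the approximation is c_4 = 1.233125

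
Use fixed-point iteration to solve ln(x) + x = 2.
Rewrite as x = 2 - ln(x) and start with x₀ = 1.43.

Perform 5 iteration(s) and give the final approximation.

Equation: ln(x) + x = 2
Fixed-point form: x = 2 - ln(x)
x₀ = 1.43

x_1 = g(1.430000) = 1.642326
x_2 = g(1.642326) = 1.503887
x_3 = g(1.503887) = 1.591947
x_4 = g(1.591947) = 1.535042
x_5 = g(1.535042) = 1.571442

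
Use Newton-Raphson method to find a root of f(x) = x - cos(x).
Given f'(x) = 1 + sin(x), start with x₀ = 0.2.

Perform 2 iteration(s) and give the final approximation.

f(x) = x - cos(x)
f'(x) = 1 + sin(x)
x₀ = 0.2

Newton-Raphson formula: x_{n+1} = x_n - f(x_n)/f'(x_n)

Iteration 1:
  f(0.200000) = -0.780067
  f'(0.200000) = 1.198669
  x_1 = 0.200000 - (-0.780067)/1.198669 = 0.850777
Iteration 2:
  f(0.850777) = 0.191378
  f'(0.850777) = 1.751793
  x_2 = 0.850777 - 0.191378/1.751793 = 0.741530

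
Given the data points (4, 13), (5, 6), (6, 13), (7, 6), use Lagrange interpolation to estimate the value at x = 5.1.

Lagrange interpolation formula:
P(x) = Σ yᵢ × Lᵢ(x)
where Lᵢ(x) = Π_{j≠i} (x - xⱼ)/(xᵢ - xⱼ)

L_0(5.1) = (5.1 - 5)/(4 - 5) × (5.1 - 6)/(4 - 6) × (5.1 - 7)/(4 - 7) = -0.028500
L_1(5.1) = (5.1 - 4)/(5 - 4) × (5.1 - 6)/(5 - 6) × (5.1 - 7)/(5 - 7) = 0.940500
L_2(5.1) = (5.1 - 4)/(6 - 4) × (5.1 - 5)/(6 - 5) × (5.1 - 7)/(6 - 7) = 0.104500
L_3(5.1) = (5.1 - 4)/(7 - 4) × (5.1 - 5)/(7 - 5) × (5.1 - 6)/(7 - 6) = -0.016500

P(5.1) = 13×L_0(5.1) + 6×L_1(5.1) + 13×L_2(5.1) + 6×L_3(5.1)
P(5.1) = 6.532000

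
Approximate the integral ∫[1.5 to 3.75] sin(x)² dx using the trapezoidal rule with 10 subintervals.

f(x) = sin(x)²
a = 1.5, b = 3.75, n = 10
h = (b - a)/n = 0.225000

Trapezoidal rule: (h/2)[f(x₀) + 2f(x₁) + 2f(x₂) + ... + f(xₙ)]

x_0 = 1.5000, f(x_0) = 0.994996, coefficient = 1
x_1 = 1.7250, f(x_1) = 0.976409, coefficient = 2
x_2 = 1.9500, f(x_2) = 0.862966, coefficient = 2
x_3 = 2.1750, f(x_3) = 0.677255, coefficient = 2
x_4 = 2.4000, f(x_4) = 0.456251, coefficient = 2
x_5 = 2.6250, f(x_5) = 0.243957, coefficient = 2
x_6 = 2.8500, f(x_6) = 0.082644, coefficient = 2
x_7 = 3.0750, f(x_7) = 0.004428, coefficient = 2
x_8 = 3.3000, f(x_8) = 0.024884, coefficient = 2
x_9 = 3.5250, f(x_9) = 0.139938, coefficient = 2
x_10 = 3.7500, f(x_10) = 0.326682, coefficient = 1

I ≈ (0.225000/2) × 8.259140 = 0.929153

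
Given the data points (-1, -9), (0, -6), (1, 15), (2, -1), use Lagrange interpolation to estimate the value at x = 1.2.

Lagrange interpolation formula:
P(x) = Σ yᵢ × Lᵢ(x)
where Lᵢ(x) = Π_{j≠i} (x - xⱼ)/(xᵢ - xⱼ)

L_0(1.2) = (1.2 - 0)/(-1 - 0) × (1.2 - 1)/(-1 - 1) × (1.2 - 2)/(-1 - 2) = 0.032000
L_1(1.2) = (1.2 - (-1))/(0 - (-1)) × (1.2 - 1)/(0 - 1) × (1.2 - 2)/(0 - 2) = -0.176000
L_2(1.2) = (1.2 - (-1))/(1 - (-1)) × (1.2 - 0)/(1 - 0) × (1.2 - 2)/(1 - 2) = 1.056000
L_3(1.2) = (1.2 - (-1))/(2 - (-1)) × (1.2 - 0)/(2 - 0) × (1.2 - 1)/(2 - 1) = 0.088000

P(1.2) = (-9)×L_0(1.2) + (-6)×L_1(1.2) + 15×L_2(1.2) + (-1)×L_3(1.2)
P(1.2) = 16.520000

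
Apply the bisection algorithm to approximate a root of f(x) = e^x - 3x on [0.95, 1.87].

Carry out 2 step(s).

f(x) = e^x - 3x
Initial interval: [0.95, 1.87]

Iteration 1:
  c_1 = (0.950000 + 1.870000)/2 = 1.410000
  f(c_1) = f(1.410000) = -0.134045
  f(a) × f(c) ≥ 0, new interval: [1.410000, 1.870000]
Iteration 2:
  c_2 = (1.410000 + 1.870000)/2 = 1.640000
  f(c_2) = f(1.640000) = 0.235170
  f(a) × f(c) < 0, new interval: [1.410000, 1.640000]

After 2 iteration(s), the approximation is c_2 = 1.640000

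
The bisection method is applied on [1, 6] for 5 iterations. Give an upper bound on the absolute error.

Bisection error bound: |error| ≤ (b-a)/2^n
|error| ≤ (6 - 1)/2^5 = 5/2^5
|error| ≤ 0.1562500000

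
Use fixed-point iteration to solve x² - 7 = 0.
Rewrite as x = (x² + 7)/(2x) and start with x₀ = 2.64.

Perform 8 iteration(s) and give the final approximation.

Equation: x² - 7 = 0
Fixed-point form: x = (x² + 7)/(2x)
x₀ = 2.64

x_1 = g(2.640000) = 2.645758
x_2 = g(2.645758) = 2.645751
x_3 = g(2.645751) = 2.645751
x_4 = g(2.645751) = 2.645751
x_5 = g(2.645751) = 2.645751
x_6 = g(2.645751) = 2.645751
x_7 = g(2.645751) = 2.645751
x_8 = g(2.645751) = 2.645751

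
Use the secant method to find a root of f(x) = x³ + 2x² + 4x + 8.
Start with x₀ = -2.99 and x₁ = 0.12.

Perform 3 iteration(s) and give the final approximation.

f(x) = x³ + 2x² + 4x + 8
x₀ = -2.99, x₁ = 0.12

Secant formula: x_{n+1} = x_n - f(x_n)(x_n - x_{n-1})/(f(x_n) - f(x_{n-1}))

Iteration 1:
  f(-2.990000) = -12.810699
  f(0.120000) = 8.510528
  x_2 = 0.120000 - 8.510528×(0.120000 - (-2.990000))/(8.510528 - (-12.810699))
       = -1.121380
Iteration 2:
  f(0.120000) = 8.510528
  f(-1.121380) = 4.619339
  x_3 = -1.121380 - 4.619339×(-1.121380 - 0.120000)/(4.619339 - 8.510528)
       = -2.595057
Iteration 3:
  f(-1.121380) = 4.619339
  f(-2.595057) = -6.387527
  x_4 = -2.595057 - (-6.387527)×(-2.595057 - (-1.121380))/(-6.387527 - 4.619339)
       = -1.739850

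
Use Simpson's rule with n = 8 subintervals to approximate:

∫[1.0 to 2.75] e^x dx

f(x) = e^x
a = 1.0, b = 2.75, n = 8
h = (b - a)/n = 0.218750

Simpson's rule: (h/3)[f(x₀) + 4f(x₁) + 2f(x₂) + ... + f(xₙ)]

x_0 = 1.0000, f(x_0) = 2.718282, coefficient = 1
x_1 = 1.2188, f(x_1) = 3.382956, coefficient = 4
x_2 = 1.4375, f(x_2) = 4.210157, coefficient = 2
x_3 = 1.6562, f(x_3) = 5.239625, coefficient = 4
x_4 = 1.8750, f(x_4) = 6.520819, coefficient = 2
x_5 = 2.0938, f(x_5) = 8.115291, coefficient = 4
x_6 = 2.3125, f(x_6) = 10.099642, coefficient = 2
x_7 = 2.5312, f(x_7) = 12.569208, coefficient = 4
x_8 = 2.7500, f(x_8) = 15.642632, coefficient = 1

I ≈ (0.218750/3) × 177.250471 = 12.924514
Exact value: 12.924350
Error: 0.000163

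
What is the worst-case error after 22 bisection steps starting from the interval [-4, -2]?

Bisection error bound: |error| ≤ (b-a)/2^n
|error| ≤ (-2 - (-4))/2^22 = 2/2^22
|error| ≤ 0.0000004768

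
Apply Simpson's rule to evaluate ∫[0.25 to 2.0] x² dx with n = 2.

f(x) = x²
a = 0.25, b = 2.0, n = 2
h = (b - a)/n = 0.875000

Simpson's rule: (h/3)[f(x₀) + 4f(x₁) + 2f(x₂) + ... + f(xₙ)]

x_0 = 0.2500, f(x_0) = 0.062500, coefficient = 1
x_1 = 1.1250, f(x_1) = 1.265625, coefficient = 4
x_2 = 2.0000, f(x_2) = 4.000000, coefficient = 1

I ≈ (0.875000/3) × 9.125000 = 2.661458
Exact value: 2.661458
Error: 0.000000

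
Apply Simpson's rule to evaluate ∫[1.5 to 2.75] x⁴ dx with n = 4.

f(x) = x⁴
a = 1.5, b = 2.75, n = 4
h = (b - a)/n = 0.312500

Simpson's rule: (h/3)[f(x₀) + 4f(x₁) + 2f(x₂) + ... + f(xₙ)]

x_0 = 1.5000, f(x_0) = 5.062500, coefficient = 1
x_1 = 1.8125, f(x_1) = 10.792252, coefficient = 4
x_2 = 2.1250, f(x_2) = 20.390869, coefficient = 2
x_3 = 2.4375, f(x_3) = 35.300308, coefficient = 4
x_4 = 2.7500, f(x_4) = 57.191406, coefficient = 1

I ≈ (0.312500/3) × 287.405884 = 29.938113
Exact value: 29.936523
Error: 0.001589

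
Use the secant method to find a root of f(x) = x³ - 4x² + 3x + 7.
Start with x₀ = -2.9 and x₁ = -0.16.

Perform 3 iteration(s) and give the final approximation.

f(x) = x³ - 4x² + 3x + 7
x₀ = -2.9, x₁ = -0.16

Secant formula: x_{n+1} = x_n - f(x_n)(x_n - x_{n-1})/(f(x_n) - f(x_{n-1}))

Iteration 1:
  f(-2.900000) = -59.729000
  f(-0.160000) = 6.413504
  x_2 = -0.160000 - 6.413504×(-0.160000 - (-2.900000))/(6.413504 - (-59.729000))
       = -0.425684
Iteration 2:
  f(-0.160000) = 6.413504
  f(-0.425684) = 4.920984
  x_3 = -0.425684 - 4.920984×(-0.425684 - (-0.160000))/(4.920984 - 6.413504)
       = -1.301670
Iteration 3:
  f(-0.425684) = 4.920984
  f(-1.301670) = -5.887864
  x_4 = -1.301670 - (-5.887864)×(-1.301670 - (-0.425684))/(-5.887864 - 4.920984)
       = -0.824497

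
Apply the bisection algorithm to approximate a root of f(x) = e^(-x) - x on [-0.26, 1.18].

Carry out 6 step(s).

f(x) = e^(-x) - x
Initial interval: [-0.26, 1.18]

Iteration 1:
  c_1 = (-0.260000 + 1.180000)/2 = 0.460000
  f(c_1) = f(0.460000) = 0.171284
  f(a) × f(c) ≥ 0, new interval: [0.460000, 1.180000]
Iteration 2:
  c_2 = (0.460000 + 1.180000)/2 = 0.820000
  f(c_2) = f(0.820000) = -0.379568
  f(a) × f(c) < 0, new interval: [0.460000, 0.820000]
Iteration 3:
  c_3 = (0.460000 + 0.820000)/2 = 0.640000
  f(c_3) = f(0.640000) = -0.112708
  f(a) × f(c) < 0, new interval: [0.460000, 0.640000]
Iteration 4:
  c_4 = (0.460000 + 0.640000)/2 = 0.550000
  f(c_4) = f(0.550000) = 0.026950
  f(a) × f(c) ≥ 0, new interval: [0.550000, 0.640000]
Iteration 5:
  c_5 = (0.550000 + 0.640000)/2 = 0.595000
  f(c_5) = f(0.595000) = -0.043437
  f(a) × f(c) < 0, new interval: [0.550000, 0.595000]
Iteration 6:
  c_6 = (0.550000 + 0.595000)/2 = 0.572500
  f(c_6) = f(0.572500) = -0.008387
  f(a) × f(c) < 0, new interval: [0.550000, 0.572500]

After 6 iteration(s), the approximation is c_6 = 0.572500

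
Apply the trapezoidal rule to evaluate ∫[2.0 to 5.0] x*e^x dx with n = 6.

f(x) = x*e^x
a = 2.0, b = 5.0, n = 6
h = (b - a)/n = 0.500000

Trapezoidal rule: (h/2)[f(x₀) + 2f(x₁) + 2f(x₂) + ... + f(xₙ)]

x_0 = 2.0000, f(x_0) = 14.778112, coefficient = 1
x_1 = 2.5000, f(x_1) = 30.456235, coefficient = 2
x_2 = 3.0000, f(x_2) = 60.256611, coefficient = 2
x_3 = 3.5000, f(x_3) = 115.904082, coefficient = 2
x_4 = 4.0000, f(x_4) = 218.392600, coefficient = 2
x_5 = 4.5000, f(x_5) = 405.077091, coefficient = 2
x_6 = 5.0000, f(x_6) = 742.065796, coefficient = 1

I ≈ (0.500000/2) × 2417.017145 = 604.254286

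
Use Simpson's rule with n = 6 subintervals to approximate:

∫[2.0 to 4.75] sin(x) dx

f(x) = sin(x)
a = 2.0, b = 4.75, n = 6
h = (b - a)/n = 0.458333

Simpson's rule: (h/3)[f(x₀) + 4f(x₁) + 2f(x₂) + ... + f(xₙ)]

x_0 = 2.0000, f(x_0) = 0.909297, coefficient = 1
x_1 = 2.4583, f(x_1) = 0.631324, coefficient = 4
x_2 = 2.9167, f(x_2) = 0.223034, coefficient = 2
x_3 = 3.3750, f(x_3) = -0.231294, coefficient = 4
x_4 = 3.8333, f(x_4) = -0.637879, coefficient = 2
x_5 = 4.2917, f(x_5) = -0.912794, coefficient = 4
x_6 = 4.7500, f(x_6) = -0.999293, coefficient = 1

I ≈ (0.458333/3) × -2.970740 = -0.453863
Exact value: -0.453749
Error: 0.000114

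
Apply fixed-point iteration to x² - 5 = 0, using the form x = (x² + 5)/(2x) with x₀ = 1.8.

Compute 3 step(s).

Equation: x² - 5 = 0
Fixed-point form: x = (x² + 5)/(2x)
x₀ = 1.8

x_1 = g(1.800000) = 2.288889
x_2 = g(2.288889) = 2.236677
x_3 = g(2.236677) = 2.236068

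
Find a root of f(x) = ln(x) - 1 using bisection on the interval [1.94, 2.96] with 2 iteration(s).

f(x) = ln(x) - 1
Initial interval: [1.94, 2.96]

Iteration 1:
  c_1 = (1.940000 + 2.960000)/2 = 2.450000
  f(c_1) = f(2.450000) = -0.103912
  f(a) × f(c) ≥ 0, new interval: [2.450000, 2.960000]
Iteration 2:
  c_2 = (2.450000 + 2.960000)/2 = 2.705000
  f(c_2) = f(2.705000) = -0.004898
  f(a) × f(c) ≥ 0, new interval: [2.705000, 2.960000]

After 2 iteration(s), the approximation is c_2 = 2.705000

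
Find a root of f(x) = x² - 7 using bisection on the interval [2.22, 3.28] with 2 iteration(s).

f(x) = x² - 7
Initial interval: [2.22, 3.28]

Iteration 1:
  c_1 = (2.220000 + 3.280000)/2 = 2.750000
  f(c_1) = f(2.750000) = 0.562500
  f(a) × f(c) < 0, new interval: [2.220000, 2.750000]
Iteration 2:
  c_2 = (2.220000 + 2.750000)/2 = 2.485000
  f(c_2) = f(2.485000) = -0.824775
  f(a) × f(c) ≥ 0, new interval: [2.485000, 2.750000]

After 2 iteration(s), the approximation is c_2 = 2.485000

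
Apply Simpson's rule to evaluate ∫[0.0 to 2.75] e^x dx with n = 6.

f(x) = e^x
a = 0.0, b = 2.75, n = 6
h = (b - a)/n = 0.458333

Simpson's rule: (h/3)[f(x₀) + 4f(x₁) + 2f(x₂) + ... + f(xₙ)]

x_0 = 0.0000, f(x_0) = 1.000000, coefficient = 1
x_1 = 0.4583, f(x_1) = 1.581436, coefficient = 4
x_2 = 0.9167, f(x_2) = 2.500940, coefficient = 2
x_3 = 1.3750, f(x_3) = 3.955077, coefficient = 4
x_4 = 1.8333, f(x_4) = 6.254701, coefficient = 2
x_5 = 2.2917, f(x_5) = 9.891410, coefficient = 4
x_6 = 2.7500, f(x_6) = 15.642632, coefficient = 1

I ≈ (0.458333/3) × 95.865603 = 14.646134
Exact value: 14.642632
Error: 0.003502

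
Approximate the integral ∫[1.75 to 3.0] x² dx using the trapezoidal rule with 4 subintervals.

f(x) = x²
a = 1.75, b = 3.0, n = 4
h = (b - a)/n = 0.312500

Trapezoidal rule: (h/2)[f(x₀) + 2f(x₁) + 2f(x₂) + ... + f(xₙ)]

x_0 = 1.7500, f(x_0) = 3.062500, coefficient = 1
x_1 = 2.0625, f(x_1) = 4.253906, coefficient = 2
x_2 = 2.3750, f(x_2) = 5.640625, coefficient = 2
x_3 = 2.6875, f(x_3) = 7.222656, coefficient = 2
x_4 = 3.0000, f(x_4) = 9.000000, coefficient = 1

I ≈ (0.312500/2) × 46.296875 = 7.233887
Exact value: 7.213542
Error: 0.020345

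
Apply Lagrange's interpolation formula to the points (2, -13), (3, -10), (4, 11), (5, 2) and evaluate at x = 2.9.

Lagrange interpolation formula:
P(x) = Σ yᵢ × Lᵢ(x)
where Lᵢ(x) = Π_{j≠i} (x - xⱼ)/(xᵢ - xⱼ)

L_0(2.9) = (2.9 - 3)/(2 - 3) × (2.9 - 4)/(2 - 4) × (2.9 - 5)/(2 - 5) = 0.038500
L_1(2.9) = (2.9 - 2)/(3 - 2) × (2.9 - 4)/(3 - 4) × (2.9 - 5)/(3 - 5) = 1.039500
L_2(2.9) = (2.9 - 2)/(4 - 2) × (2.9 - 3)/(4 - 3) × (2.9 - 5)/(4 - 5) = -0.094500
L_3(2.9) = (2.9 - 2)/(5 - 2) × (2.9 - 3)/(5 - 3) × (2.9 - 4)/(5 - 4) = 0.016500

P(2.9) = (-13)×L_0(2.9) + (-10)×L_1(2.9) + 11×L_2(2.9) + 2×L_3(2.9)
P(2.9) = -11.902000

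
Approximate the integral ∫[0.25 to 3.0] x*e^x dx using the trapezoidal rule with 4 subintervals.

f(x) = x*e^x
a = 0.25, b = 3.0, n = 4
h = (b - a)/n = 0.687500

Trapezoidal rule: (h/2)[f(x₀) + 2f(x₁) + 2f(x₂) + ... + f(xₙ)]

x_0 = 0.2500, f(x_0) = 0.321006, coefficient = 1
x_1 = 0.9375, f(x_1) = 2.393990, coefficient = 2
x_2 = 1.6250, f(x_2) = 8.252431, coefficient = 2
x_3 = 2.3125, f(x_3) = 23.355423, coefficient = 2
x_4 = 3.0000, f(x_4) = 60.256611, coefficient = 1

I ≈ (0.687500/2) × 128.581305 = 44.199823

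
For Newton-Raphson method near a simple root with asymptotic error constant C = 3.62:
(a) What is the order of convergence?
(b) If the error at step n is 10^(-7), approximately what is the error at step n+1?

(a) Newton-Raphson has quadratic (order 2) convergence near simple roots.
    This means |e_{n+1}| ≈ C|e_n|².

(b) With |e_n| = 10^(-7) and C = 3.62:
    |e_{n+1}| ≈ 3.62 × (10^(-7))² = 3.62 × 10^(-14)

(a) 2 (quadratic); (b) |e_{n+1}| ≈ 3.620e-14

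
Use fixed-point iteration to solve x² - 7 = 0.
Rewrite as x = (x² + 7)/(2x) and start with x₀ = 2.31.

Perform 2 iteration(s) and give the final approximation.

Equation: x² - 7 = 0
Fixed-point form: x = (x² + 7)/(2x)
x₀ = 2.31

x_1 = g(2.310000) = 2.670152
x_2 = g(2.670152) = 2.645863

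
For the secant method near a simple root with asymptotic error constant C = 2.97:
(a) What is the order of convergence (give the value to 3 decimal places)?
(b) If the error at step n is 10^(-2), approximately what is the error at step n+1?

(a) Secant method has superlinear convergence with order φ = (1+√5)/2 ≈ 1.618.
    This means |e_{n+1}| ≈ C|e_n|^1.618.

(b) With |e_n| = 10^(-2) and C = 2.97:
    |e_{n+1}| ≈ 2.97 × (10^(-2))^1.618 = 2.97 × 10^(-3.24)

(a) ≈ 1.618 (golden ratio); (b) |e_{n+1}| ≈ 1.725e-03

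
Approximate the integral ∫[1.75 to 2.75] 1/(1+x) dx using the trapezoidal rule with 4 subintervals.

f(x) = 1/(1+x)
a = 1.75, b = 2.75, n = 4
h = (b - a)/n = 0.250000

Trapezoidal rule: (h/2)[f(x₀) + 2f(x₁) + 2f(x₂) + ... + f(xₙ)]

x_0 = 1.7500, f(x_0) = 0.363636, coefficient = 1
x_1 = 2.0000, f(x_1) = 0.333333, coefficient = 2
x_2 = 2.2500, f(x_2) = 0.307692, coefficient = 2
x_3 = 2.5000, f(x_3) = 0.285714, coefficient = 2
x_4 = 2.7500, f(x_4) = 0.266667, coefficient = 1

I ≈ (0.250000/2) × 2.483783 = 0.310473
Exact value: 0.310155
Error: 0.000318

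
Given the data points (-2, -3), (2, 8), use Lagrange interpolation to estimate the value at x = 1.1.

Lagrange interpolation formula:
P(x) = Σ yᵢ × Lᵢ(x)
where Lᵢ(x) = Π_{j≠i} (x - xⱼ)/(xᵢ - xⱼ)

L_0(1.1) = (1.1 - 2)/(-2 - 2) = 0.225000
L_1(1.1) = (1.1 - (-2))/(2 - (-2)) = 0.775000

P(1.1) = (-3)×L_0(1.1) + 8×L_1(1.1)
P(1.1) = 5.525000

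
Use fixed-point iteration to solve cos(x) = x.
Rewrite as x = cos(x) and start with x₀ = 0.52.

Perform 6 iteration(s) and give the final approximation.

Equation: cos(x) = x
Fixed-point form: x = cos(x)
x₀ = 0.52

x_1 = g(0.520000) = 0.867819
x_2 = g(0.867819) = 0.646492
x_3 = g(0.646492) = 0.798202
x_4 = g(0.798202) = 0.697995
x_5 = g(0.697995) = 0.766132
x_6 = g(0.766132) = 0.720598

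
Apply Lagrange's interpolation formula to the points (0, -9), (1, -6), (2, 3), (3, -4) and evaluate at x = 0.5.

Lagrange interpolation formula:
P(x) = Σ yᵢ × Lᵢ(x)
where Lᵢ(x) = Π_{j≠i} (x - xⱼ)/(xᵢ - xⱼ)

L_0(0.5) = (0.5 - 1)/(0 - 1) × (0.5 - 2)/(0 - 2) × (0.5 - 3)/(0 - 3) = 0.312500
L_1(0.5) = (0.5 - 0)/(1 - 0) × (0.5 - 2)/(1 - 2) × (0.5 - 3)/(1 - 3) = 0.937500
L_2(0.5) = (0.5 - 0)/(2 - 0) × (0.5 - 1)/(2 - 1) × (0.5 - 3)/(2 - 3) = -0.312500
L_3(0.5) = (0.5 - 0)/(3 - 0) × (0.5 - 1)/(3 - 1) × (0.5 - 2)/(3 - 2) = 0.062500

P(0.5) = (-9)×L_0(0.5) + (-6)×L_1(0.5) + 3×L_2(0.5) + (-4)×L_3(0.5)
P(0.5) = -9.625000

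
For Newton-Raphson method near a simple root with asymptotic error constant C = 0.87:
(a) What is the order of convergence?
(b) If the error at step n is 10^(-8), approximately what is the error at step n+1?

(a) Newton-Raphson has quadratic (order 2) convergence near simple roots.
    This means |e_{n+1}| ≈ C|e_n|².

(b) With |e_n| = 10^(-8) and C = 0.87:
    |e_{n+1}| ≈ 0.87 × (10^(-8))² = 0.87 × 10^(-16)

(a) 2 (quadratic); (b) |e_{n+1}| ≈ 8.700e-17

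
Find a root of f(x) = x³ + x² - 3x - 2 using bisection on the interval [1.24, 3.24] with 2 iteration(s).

f(x) = x³ + x² - 3x - 2
Initial interval: [1.24, 3.24]

Iteration 1:
  c_1 = (1.240000 + 3.240000)/2 = 2.240000
  f(c_1) = f(2.240000) = 7.537024
  f(a) × f(c) < 0, new interval: [1.240000, 2.240000]
Iteration 2:
  c_2 = (1.240000 + 2.240000)/2 = 1.740000
  f(c_2) = f(1.740000) = 1.075624
  f(a) × f(c) < 0, new interval: [1.240000, 1.740000]

After 2 iteration(s), the approximation is c_2 = 1.740000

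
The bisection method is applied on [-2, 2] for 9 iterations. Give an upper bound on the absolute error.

Bisection error bound: |error| ≤ (b-a)/2^n
|error| ≤ (2 - (-2))/2^9 = 4/2^9
|error| ≤ 0.0078125000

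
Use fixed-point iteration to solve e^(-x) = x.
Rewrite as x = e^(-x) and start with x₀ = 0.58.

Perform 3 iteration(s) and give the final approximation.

Equation: e^(-x) = x
Fixed-point form: x = e^(-x)
x₀ = 0.58

x_1 = g(0.580000) = 0.559898
x_2 = g(0.559898) = 0.571267
x_3 = g(0.571267) = 0.564809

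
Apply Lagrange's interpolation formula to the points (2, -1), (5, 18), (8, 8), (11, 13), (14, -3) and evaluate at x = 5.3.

Lagrange interpolation formula:
P(x) = Σ yᵢ × Lᵢ(x)
where Lᵢ(x) = Π_{j≠i} (x - xⱼ)/(xᵢ - xⱼ)

L_0(5.3) = (5.3 - 5)/(2 - 5) × (5.3 - 8)/(2 - 8) × (5.3 - 11)/(2 - 11) × (5.3 - 14)/(2 - 14) = -0.020662
L_1(5.3) = (5.3 - 2)/(5 - 2) × (5.3 - 8)/(5 - 8) × (5.3 - 11)/(5 - 11) × (5.3 - 14)/(5 - 14) = 0.909150
L_2(5.3) = (5.3 - 2)/(8 - 2) × (5.3 - 5)/(8 - 5) × (5.3 - 11)/(8 - 11) × (5.3 - 14)/(8 - 14) = 0.151525
L_3(5.3) = (5.3 - 2)/(11 - 2) × (5.3 - 5)/(11 - 5) × (5.3 - 8)/(11 - 8) × (5.3 - 14)/(11 - 14) = -0.047850
L_4(5.3) = (5.3 - 2)/(14 - 2) × (5.3 - 5)/(14 - 5) × (5.3 - 8)/(14 - 8) × (5.3 - 11)/(14 - 11) = 0.007837

P(5.3) = (-1)×L_0(5.3) + 18×L_1(5.3) + 8×L_2(5.3) + 13×L_3(5.3) + (-3)×L_4(5.3)
P(5.3) = 16.952000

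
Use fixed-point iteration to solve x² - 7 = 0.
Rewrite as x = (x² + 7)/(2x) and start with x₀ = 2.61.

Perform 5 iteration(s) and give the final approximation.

Equation: x² - 7 = 0
Fixed-point form: x = (x² + 7)/(2x)
x₀ = 2.61

x_1 = g(2.610000) = 2.645996
x_2 = g(2.645996) = 2.645751
x_3 = g(2.645751) = 2.645751
x_4 = g(2.645751) = 2.645751
x_5 = g(2.645751) = 2.645751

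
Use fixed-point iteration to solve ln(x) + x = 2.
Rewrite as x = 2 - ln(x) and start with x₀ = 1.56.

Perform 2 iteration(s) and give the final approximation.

Equation: ln(x) + x = 2
Fixed-point form: x = 2 - ln(x)
x₀ = 1.56

x_1 = g(1.560000) = 1.555314
x_2 = g(1.555314) = 1.558322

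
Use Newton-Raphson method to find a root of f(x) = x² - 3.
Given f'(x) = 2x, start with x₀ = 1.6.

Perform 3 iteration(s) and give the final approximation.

f(x) = x² - 3
f'(x) = 2x
x₀ = 1.6

Newton-Raphson formula: x_{n+1} = x_n - f(x_n)/f'(x_n)

Iteration 1:
  f(1.600000) = -0.440000
  f'(1.600000) = 3.200000
  x_1 = 1.600000 - (-0.440000)/3.200000 = 1.737500
Iteration 2:
  f(1.737500) = 0.018906
  f'(1.737500) = 3.475000
  x_2 = 1.737500 - 0.018906/3.475000 = 1.732059
Iteration 3:
  f(1.732059) = 0.000030
  f'(1.732059) = 3.464119
  x_3 = 1.732059 - 0.000030/3.464119 = 1.732051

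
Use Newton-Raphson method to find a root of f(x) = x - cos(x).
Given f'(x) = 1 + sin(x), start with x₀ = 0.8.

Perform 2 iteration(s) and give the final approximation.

f(x) = x - cos(x)
f'(x) = 1 + sin(x)
x₀ = 0.8

Newton-Raphson formula: x_{n+1} = x_n - f(x_n)/f'(x_n)

Iteration 1:
  f(0.800000) = 0.103293
  f'(0.800000) = 1.717356
  x_1 = 0.800000 - 0.103293/1.717356 = 0.739853
Iteration 2:
  f(0.739853) = 0.001286
  f'(0.739853) = 1.674180
  x_2 = 0.739853 - 0.001286/1.674180 = 0.739085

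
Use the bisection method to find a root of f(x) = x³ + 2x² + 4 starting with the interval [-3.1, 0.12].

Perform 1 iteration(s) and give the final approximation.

f(x) = x³ + 2x² + 4
Initial interval: [-3.1, 0.12]

Iteration 1:
  c_1 = (-3.100000 + 0.120000)/2 = -1.490000
  f(c_1) = f(-1.490000) = 5.132251
  f(a) × f(c) < 0, new interval: [-3.100000, -1.490000]

After 1 iteration(s), the approximation is c_1 = -1.490000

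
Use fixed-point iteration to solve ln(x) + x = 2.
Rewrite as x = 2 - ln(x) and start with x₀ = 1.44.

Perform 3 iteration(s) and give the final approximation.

Equation: ln(x) + x = 2
Fixed-point form: x = 2 - ln(x)
x₀ = 1.44

x_1 = g(1.440000) = 1.635357
x_2 = g(1.635357) = 1.508139
x_3 = g(1.508139) = 1.589124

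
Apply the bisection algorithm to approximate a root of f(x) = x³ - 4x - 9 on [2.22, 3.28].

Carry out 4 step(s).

f(x) = x³ - 4x - 9
Initial interval: [2.22, 3.28]

Iteration 1:
  c_1 = (2.220000 + 3.280000)/2 = 2.750000
  f(c_1) = f(2.750000) = 0.796875
  f(a) × f(c) < 0, new interval: [2.220000, 2.750000]
Iteration 2:
  c_2 = (2.220000 + 2.750000)/2 = 2.485000
  f(c_2) = f(2.485000) = -3.594566
  f(a) × f(c) ≥ 0, new interval: [2.485000, 2.750000]
Iteration 3:
  c_3 = (2.485000 + 2.750000)/2 = 2.617500
  f(c_3) = f(2.617500) = -1.536706
  f(a) × f(c) ≥ 0, new interval: [2.617500, 2.750000]
Iteration 4:
  c_4 = (2.617500 + 2.750000)/2 = 2.683750
  f(c_4) = f(2.683750) = -0.405253
  f(a) × f(c) ≥ 0, new interval: [2.683750, 2.750000]

After 4 iteration(s), the approximation is c_4 = 2.683750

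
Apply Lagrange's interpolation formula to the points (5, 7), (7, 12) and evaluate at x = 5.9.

Lagrange interpolation formula:
P(x) = Σ yᵢ × Lᵢ(x)
where Lᵢ(x) = Π_{j≠i} (x - xⱼ)/(xᵢ - xⱼ)

L_0(5.9) = (5.9 - 7)/(5 - 7) = 0.550000
L_1(5.9) = (5.9 - 5)/(7 - 5) = 0.450000

P(5.9) = 7×L_0(5.9) + 12×L_1(5.9)
P(5.9) = 9.250000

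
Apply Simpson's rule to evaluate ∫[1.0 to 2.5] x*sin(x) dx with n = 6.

f(x) = x*sin(x)
a = 1.0, b = 2.5, n = 6
h = (b - a)/n = 0.250000

Simpson's rule: (h/3)[f(x₀) + 4f(x₁) + 2f(x₂) + ... + f(xₙ)]

x_0 = 1.0000, f(x_0) = 0.841471, coefficient = 1
x_1 = 1.2500, f(x_1) = 1.186231, coefficient = 4
x_2 = 1.5000, f(x_2) = 1.496242, coefficient = 2
x_3 = 1.7500, f(x_3) = 1.721975, coefficient = 4
x_4 = 2.0000, f(x_4) = 1.818595, coefficient = 2
x_5 = 2.2500, f(x_5) = 1.750665, coefficient = 4
x_6 = 2.5000, f(x_6) = 1.496180, coefficient = 1

I ≈ (0.250000/3) × 27.602810 = 2.300234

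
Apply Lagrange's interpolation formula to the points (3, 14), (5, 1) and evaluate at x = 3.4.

Lagrange interpolation formula:
P(x) = Σ yᵢ × Lᵢ(x)
where Lᵢ(x) = Π_{j≠i} (x - xⱼ)/(xᵢ - xⱼ)

L_0(3.4) = (3.4 - 5)/(3 - 5) = 0.800000
L_1(3.4) = (3.4 - 3)/(5 - 3) = 0.200000

P(3.4) = 14×L_0(3.4) + 1×L_1(3.4)
P(3.4) = 11.400000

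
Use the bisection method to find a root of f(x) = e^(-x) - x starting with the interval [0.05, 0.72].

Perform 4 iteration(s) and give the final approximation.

f(x) = e^(-x) - x
Initial interval: [0.05, 0.72]

Iteration 1:
  c_1 = (0.050000 + 0.720000)/2 = 0.385000
  f(c_1) = f(0.385000) = 0.295451
  f(a) × f(c) ≥ 0, new interval: [0.385000, 0.720000]
Iteration 2:
  c_2 = (0.385000 + 0.720000)/2 = 0.552500
  f(c_2) = f(0.552500) = 0.023009
  f(a) × f(c) ≥ 0, new interval: [0.552500, 0.720000]
Iteration 3:
  c_3 = (0.552500 + 0.720000)/2 = 0.636250
  f(c_3) = f(0.636250) = -0.106977
  f(a) × f(c) < 0, new interval: [0.552500, 0.636250]
Iteration 4:
  c_4 = (0.552500 + 0.636250)/2 = 0.594375
  f(c_4) = f(0.594375) = -0.042468
  f(a) × f(c) < 0, new interval: [0.552500, 0.594375]

After 4 iteration(s), the approximation is c_4 = 0.594375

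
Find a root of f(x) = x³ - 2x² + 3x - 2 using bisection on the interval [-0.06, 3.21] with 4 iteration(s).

f(x) = x³ - 2x² + 3x - 2
Initial interval: [-0.06, 3.21]

Iteration 1:
  c_1 = (-0.060000 + 3.210000)/2 = 1.575000
  f(c_1) = f(1.575000) = 1.670734
  f(a) × f(c) < 0, new interval: [-0.060000, 1.575000]
Iteration 2:
  c_2 = (-0.060000 + 1.575000)/2 = 0.757500
  f(c_2) = f(0.757500) = -0.440454
  f(a) × f(c) ≥ 0, new interval: [0.757500, 1.575000]
Iteration 3:
  c_3 = (0.757500 + 1.575000)/2 = 1.166250
  f(c_3) = f(1.166250) = 0.364734
  f(a) × f(c) < 0, new interval: [0.757500, 1.166250]
Iteration 4:
  c_4 = (0.757500 + 1.166250)/2 = 0.961875
  f(c_4) = f(0.961875) = -0.074852
  f(a) × f(c) ≥ 0, new interval: [0.961875, 1.166250]

After 4 iteration(s), the approximation is c_4 = 0.961875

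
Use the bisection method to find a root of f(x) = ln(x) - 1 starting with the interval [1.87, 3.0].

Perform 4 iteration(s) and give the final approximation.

f(x) = ln(x) - 1
Initial interval: [1.87, 3.0]

Iteration 1:
  c_1 = (1.870000 + 3.000000)/2 = 2.435000
  f(c_1) = f(2.435000) = -0.110053
  f(a) × f(c) ≥ 0, new interval: [2.435000, 3.000000]
Iteration 2:
  c_2 = (2.435000 + 3.000000)/2 = 2.717500
  f(c_2) = f(2.717500) = -0.000288
  f(a) × f(c) ≥ 0, new interval: [2.717500, 3.000000]
Iteration 3:
  c_3 = (2.717500 + 3.000000)/2 = 2.858750
  f(c_3) = f(2.858750) = 0.050384
  f(a) × f(c) < 0, new interval: [2.717500, 2.858750]
Iteration 4:
  c_4 = (2.717500 + 2.858750)/2 = 2.788125
  f(c_4) = f(2.788125) = 0.025369
  f(a) × f(c) < 0, new interval: [2.717500, 2.788125]

After 4 iteration(s), the approximation is c_4 = 2.788125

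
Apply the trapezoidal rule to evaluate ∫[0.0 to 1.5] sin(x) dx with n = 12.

f(x) = sin(x)
a = 0.0, b = 1.5, n = 12
h = (b - a)/n = 0.125000

Trapezoidal rule: (h/2)[f(x₀) + 2f(x₁) + 2f(x₂) + ... + f(xₙ)]

x_0 = 0.0000, f(x_0) = 0.000000, coefficient = 1
x_1 = 0.1250, f(x_1) = 0.124675, coefficient = 2
x_2 = 0.2500, f(x_2) = 0.247404, coefficient = 2
x_3 = 0.3750, f(x_3) = 0.366273, coefficient = 2
x_4 = 0.5000, f(x_4) = 0.479426, coefficient = 2
x_5 = 0.6250, f(x_5) = 0.585097, coefficient = 2
x_6 = 0.7500, f(x_6) = 0.681639, coefficient = 2
x_7 = 0.8750, f(x_7) = 0.767544, coefficient = 2
x_8 = 1.0000, f(x_8) = 0.841471, coefficient = 2
x_9 = 1.1250, f(x_9) = 0.902268, coefficient = 2
x_10 = 1.2500, f(x_10) = 0.948985, coefficient = 2
x_11 = 1.3750, f(x_11) = 0.980893, coefficient = 2
x_12 = 1.5000, f(x_12) = 0.997495, coefficient = 1

I ≈ (0.125000/2) × 14.848840 = 0.928053
Exact value: 0.929263
Error: 0.001210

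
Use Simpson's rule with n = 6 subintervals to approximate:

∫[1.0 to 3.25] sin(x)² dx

f(x) = sin(x)²
a = 1.0, b = 3.25, n = 6
h = (b - a)/n = 0.375000

Simpson's rule: (h/3)[f(x₀) + 4f(x₁) + 2f(x₂) + ... + f(xₙ)]

x_0 = 1.0000, f(x_0) = 0.708073, coefficient = 1
x_1 = 1.3750, f(x_1) = 0.962151, coefficient = 4
x_2 = 1.7500, f(x_2) = 0.968228, coefficient = 2
x_3 = 2.1250, f(x_3) = 0.723044, coefficient = 4
x_4 = 2.5000, f(x_4) = 0.358169, coefficient = 2
x_5 = 2.8750, f(x_5) = 0.069404, coefficient = 4
x_6 = 3.2500, f(x_6) = 0.011706, coefficient = 1

I ≈ (0.375000/3) × 10.390969 = 1.298871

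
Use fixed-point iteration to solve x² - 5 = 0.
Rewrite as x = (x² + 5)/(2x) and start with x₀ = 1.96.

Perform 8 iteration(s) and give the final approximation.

Equation: x² - 5 = 0
Fixed-point form: x = (x² + 5)/(2x)
x₀ = 1.96

x_1 = g(1.960000) = 2.255510
x_2 = g(2.255510) = 2.236152
x_3 = g(2.236152) = 2.236068
x_4 = g(2.236068) = 2.236068
x_5 = g(2.236068) = 2.236068
x_6 = g(2.236068) = 2.236068
x_7 = g(2.236068) = 2.236068
x_8 = g(2.236068) = 2.236068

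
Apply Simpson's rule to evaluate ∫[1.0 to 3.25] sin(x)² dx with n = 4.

f(x) = sin(x)²
a = 1.0, b = 3.25, n = 4
h = (b - a)/n = 0.562500

Simpson's rule: (h/3)[f(x₀) + 4f(x₁) + 2f(x₂) + ... + f(xₙ)]

x_0 = 1.0000, f(x_0) = 0.708073, coefficient = 1
x_1 = 1.5625, f(x_1) = 0.999931, coefficient = 4
x_2 = 2.1250, f(x_2) = 0.723044, coefficient = 2
x_3 = 2.6875, f(x_3) = 0.192411, coefficient = 4
x_4 = 3.2500, f(x_4) = 0.011706, coefficient = 1

I ≈ (0.562500/3) × 6.935237 = 1.300357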